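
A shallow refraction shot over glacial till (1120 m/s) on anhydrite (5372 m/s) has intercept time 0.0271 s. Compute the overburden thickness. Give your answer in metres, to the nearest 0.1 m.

h = tᵢ·V₁·V₂ / (2·√(V₂²−V₁²)).
√(V₂²−V₁²) = √(5372² − 1120²) = 5253.9 m/s.
h = 0.0271 s × 1120 × 5372 / (2 × 5253.9) = 15.52 m.

15.5 m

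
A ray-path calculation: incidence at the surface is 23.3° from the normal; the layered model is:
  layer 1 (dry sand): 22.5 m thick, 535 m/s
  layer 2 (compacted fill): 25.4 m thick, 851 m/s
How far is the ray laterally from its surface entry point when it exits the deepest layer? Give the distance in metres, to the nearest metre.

Apply Snell's law at each interface; in layer i the horizontal offset is hᵢ·tan θᵢ.
Layer 1: θ = 23.30°; offset = 22.5·tan 23.30° = 9.690 m.
Layer 2: sin θ = 851·sin 23.3°/535 = 0.6292, θ = 38.99°; offset = 25.4·tan 38.99° = 20.561 m.
Total horizontal offset = 30.251 m.

30 m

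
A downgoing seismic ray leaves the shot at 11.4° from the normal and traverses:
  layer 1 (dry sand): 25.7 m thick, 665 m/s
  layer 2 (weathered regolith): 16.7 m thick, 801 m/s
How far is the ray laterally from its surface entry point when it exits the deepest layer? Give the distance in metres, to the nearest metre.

p = sin θ₁/V₁ = sin 11.4°/665 = 2.9723e-04 s/m is conserved through the stack.
Layer 1: θ = 11.40°; offset = 25.7·tan 11.40° = 5.182 m.
Layer 2: sin θ = p·801 = 0.2381 → θ = 13.77°; offset = 16.7·tan 13.77° = 4.094 m.
Total horizontal offset = 9.276 m.

9 m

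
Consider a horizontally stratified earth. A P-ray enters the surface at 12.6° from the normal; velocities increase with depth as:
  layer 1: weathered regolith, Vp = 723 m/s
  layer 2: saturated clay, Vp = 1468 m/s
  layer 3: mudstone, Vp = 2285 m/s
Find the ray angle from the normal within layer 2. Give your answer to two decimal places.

26.29°

Ray parameter p = sin 12.6° / 723 = 3.0172e-04 s/m.
sin θ_2 = p·V_2 = 3.0172e-04 × 1468 = 0.4429.
θ_2 = arcsin 0.4429 = 26.29°.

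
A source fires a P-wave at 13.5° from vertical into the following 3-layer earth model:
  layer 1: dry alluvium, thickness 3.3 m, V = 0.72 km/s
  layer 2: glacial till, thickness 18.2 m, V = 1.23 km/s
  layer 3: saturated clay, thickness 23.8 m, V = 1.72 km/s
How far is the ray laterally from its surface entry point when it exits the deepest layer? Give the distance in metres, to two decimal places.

24.70 m

Apply Snell's law at each interface; in layer i the horizontal offset is hᵢ·tan θᵢ.
Layer 1: θ = 13.50°; offset = 3.3·tan 13.50° = 0.7923 m.
Layer 2: sin θ = 1.23·sin 13.5°/0.72 = 0.3988, θ = 23.50°; offset = 18.2·tan 23.50° = 7.9148 m.
Layer 3: sin θ = 1.72·sin 13.5°/0.72 = 0.5577, θ = 33.90°; offset = 23.8·tan 33.90° = 15.9900 m.
Total horizontal offset = 24.6971 m.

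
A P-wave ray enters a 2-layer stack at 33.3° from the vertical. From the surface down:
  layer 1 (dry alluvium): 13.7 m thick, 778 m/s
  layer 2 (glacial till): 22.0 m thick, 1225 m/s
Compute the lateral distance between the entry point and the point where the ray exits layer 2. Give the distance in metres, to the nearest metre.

Ray parameter p = sin 33.3° / 778 m/s = 7.0568e-04 s/m.
Layer 1: θ = 33.30°; offset = 13.7·tan 33.30° = 8.999 m.
Layer 2: sin θ = p·1225 = 0.8645 → θ = 59.82°; offset = 22.0·tan 59.82° = 37.833 m.
Σ offsets = 46.832 m.

47 m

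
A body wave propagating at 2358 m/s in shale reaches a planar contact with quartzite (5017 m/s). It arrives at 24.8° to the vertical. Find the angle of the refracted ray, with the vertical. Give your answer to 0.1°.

63.2°

sin θ₁/V₁ = sin θ₂/V₂ ⇒ sin θ₂ = 5017·sin 24.8°/2358 = 5017·0.4195/2358 = 0.8924.
θ₂ = sin⁻¹(0.8924) = 63.18° (from vertical).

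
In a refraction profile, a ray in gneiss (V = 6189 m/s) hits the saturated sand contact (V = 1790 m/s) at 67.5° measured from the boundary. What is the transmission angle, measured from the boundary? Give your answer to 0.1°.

Angle from the normal: 90° − 67.5° = 22.5°.
sin θ₁/V₁ = sin θ₂/V₂ ⇒ sin θ₂ = 1790·sin 22.5°/6189 = 1790·0.3827/6189 = 0.1107.
θ₂ = sin⁻¹(0.1107) = 6.35° (from vertical).
From the interface: 90° − 6.35° = 83.65°.

83.6°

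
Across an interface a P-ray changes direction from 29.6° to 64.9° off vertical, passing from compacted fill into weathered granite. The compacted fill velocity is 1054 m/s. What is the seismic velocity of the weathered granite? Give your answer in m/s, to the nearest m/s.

1932 m/s

sin 29.6° = 0.4939; sin 64.9° = 0.9056.
V₂ = V₁·(sin θ₂/sin θ₁) = 1054·(0.9056/0.4939) = 1932.35 m/s.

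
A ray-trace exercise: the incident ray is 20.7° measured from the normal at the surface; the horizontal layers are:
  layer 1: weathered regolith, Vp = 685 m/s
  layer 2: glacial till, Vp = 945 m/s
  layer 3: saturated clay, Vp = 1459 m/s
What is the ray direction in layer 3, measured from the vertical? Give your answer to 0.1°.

48.8°

Ray parameter p = sin 20.7° / 685 = 5.1602e-04 s/m.
sin θ_3 = p·V_3 = 5.1602e-04 × 1459 = 0.7529.
θ_3 = arcsin 0.7529 = 48.84°.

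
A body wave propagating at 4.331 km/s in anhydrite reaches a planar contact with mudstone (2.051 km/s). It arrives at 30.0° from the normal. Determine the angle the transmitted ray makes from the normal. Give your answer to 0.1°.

sin θ₁/V₁ = sin θ₂/V₂ ⇒ sin θ₂ = 2.051·sin 30.0°/4.331 = 2.051·0.5000/4.331 = 0.2368.
θ₂ = arcsin 0.2368 = 13.70° from the normal.

13.7°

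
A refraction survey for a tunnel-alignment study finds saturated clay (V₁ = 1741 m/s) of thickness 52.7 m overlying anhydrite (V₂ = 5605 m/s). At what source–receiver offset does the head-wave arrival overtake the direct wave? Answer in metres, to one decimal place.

θ_c = arcsin(1741/5605) = 18.10°, so cos θ_c = 0.9505 and tᵢ = 2h cos θ_c/V₁ = 0.0575 s.
At crossover x/V₁ = x/V₂ + tᵢ ⇒ x = tᵢ/(1/V₁ − 1/V₂) = 0.05755/(5.7438e-04 − 1.7841e-04) = 145.33 m.

145.3 m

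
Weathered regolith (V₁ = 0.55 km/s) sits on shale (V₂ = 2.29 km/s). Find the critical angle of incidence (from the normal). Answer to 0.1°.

13.9°

Critical incidence: sin θ_c = V₁/V₂ = 0.55/2.29 = 0.2402.
θ_c = arcsin 0.2402 = 13.90°.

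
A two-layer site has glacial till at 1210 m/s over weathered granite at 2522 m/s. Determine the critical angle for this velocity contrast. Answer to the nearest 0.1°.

28.7°

Critical incidence: sin θ_c = V₁/V₂ = 1210/2522 = 0.4798.
θ_c = arcsin 0.4798 = 28.67°.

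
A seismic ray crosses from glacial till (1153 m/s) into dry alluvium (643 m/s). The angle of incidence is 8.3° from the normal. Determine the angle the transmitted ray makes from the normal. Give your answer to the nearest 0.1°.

4.6°

sin θ₁/V₁ = sin θ₂/V₂ ⇒ sin θ₂ = 643·sin 8.3°/1153 = 643·0.1444/1153 = 0.0805.
θ₂ = sin⁻¹(0.0805) = 4.62° (from vertical).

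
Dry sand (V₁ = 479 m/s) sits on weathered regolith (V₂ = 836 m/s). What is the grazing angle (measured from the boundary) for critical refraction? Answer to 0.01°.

55.04°

Critical incidence: sin θ_c = V₁/V₂ = 479/836 = 0.5730.
θ_c = arcsin 0.5730 = 34.96°.
Measured from the interface: 90° − 34.96° = 55.04°.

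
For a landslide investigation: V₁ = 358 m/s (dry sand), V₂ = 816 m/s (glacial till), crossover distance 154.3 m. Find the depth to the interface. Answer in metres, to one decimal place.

h = (x_cross/2)·√((V₂−V₁)/(V₂+V₁)).
(V₂−V₁)/(V₂+V₁) = (816−358)/(816+358) = 0.3901; √ = 0.6246.
h = (154.3/2)·0.6246 = 48.19 m.

48.2 m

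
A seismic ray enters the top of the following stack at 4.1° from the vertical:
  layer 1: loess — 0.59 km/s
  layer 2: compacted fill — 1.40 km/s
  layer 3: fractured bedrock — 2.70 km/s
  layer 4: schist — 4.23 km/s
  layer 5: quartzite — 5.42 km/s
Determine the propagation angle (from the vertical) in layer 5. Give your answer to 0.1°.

41.1°

Ray parameter p = sin 4.1° / 0.59 = 1.2118e-01 s/km.
sin θ_5 = p·V_5 = 1.2118e-01 × 5.42 = 0.6568.
θ_5 = 41.06° from the vertical.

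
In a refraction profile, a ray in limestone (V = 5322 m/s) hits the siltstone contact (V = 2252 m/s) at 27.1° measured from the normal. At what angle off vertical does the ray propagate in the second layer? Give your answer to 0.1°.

11.1°

sin θ₁/V₁ = sin θ₂/V₂ ⇒ sin θ₂ = 2252·sin 27.1°/5322 = 2252·0.4555/5322 = 0.1928.
θ₂ = sin⁻¹(0.1928) = 11.11° (from vertical).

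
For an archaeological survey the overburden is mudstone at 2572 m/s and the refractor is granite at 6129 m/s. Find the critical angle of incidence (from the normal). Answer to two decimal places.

24.81°

At critical incidence the refracted ray runs along the interface (θ₂ = 90°), so sin θ_c = V₁/V₂.
θ_c = arcsin(2572/6129) = arcsin 0.4196 = 24.81°.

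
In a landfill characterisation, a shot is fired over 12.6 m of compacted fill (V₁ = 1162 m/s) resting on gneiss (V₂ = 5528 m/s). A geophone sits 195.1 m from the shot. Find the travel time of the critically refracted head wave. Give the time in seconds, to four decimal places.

0.0565 s

θ_c = arcsin(V₁/V₂) = arcsin(1162/5528) = 12.13°, cos θ_c = 0.9777.
Intercept time tᵢ = 2h cos θ_c / V₁ = 2·12.6·0.9777/1162 = 0.02120 s.
t = x/V₂ + tᵢ = 195.1/5528 + 0.02120 = 0.05650 s.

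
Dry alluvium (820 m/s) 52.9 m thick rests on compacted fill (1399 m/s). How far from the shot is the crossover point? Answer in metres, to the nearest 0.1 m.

x_cross = 2h·√((V₂+V₁)/(V₂−V₁)).
(V₂+V₁)/(V₂−V₁) = (1399+820)/(1399−820) = 3.8325; √ = 1.9577.
x_cross = 2·52.9·1.9577 = 207.12 m.

207.1 m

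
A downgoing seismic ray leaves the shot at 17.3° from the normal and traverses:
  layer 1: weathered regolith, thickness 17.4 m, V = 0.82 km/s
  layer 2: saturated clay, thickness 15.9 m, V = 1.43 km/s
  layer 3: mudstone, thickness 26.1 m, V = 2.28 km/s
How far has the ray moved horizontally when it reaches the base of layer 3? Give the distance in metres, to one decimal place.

53.4 m

Apply Snell's law at each interface; in layer i the horizontal offset is hᵢ·tan θᵢ.
Layer 1: θ = 17.30°; offset = 17.4·tan 17.30° = 5.419 m.
Layer 2: sin θ = 1.43·sin 17.3°/0.82 = 0.5186, θ = 31.24°; offset = 15.9·tan 31.24° = 9.644 m.
Layer 3: sin θ = 2.28·sin 17.3°/0.82 = 0.8268, θ = 55.78°; offset = 26.1·tan 55.78° = 38.371 m.
Summing the layer offsets gives 53.434 m.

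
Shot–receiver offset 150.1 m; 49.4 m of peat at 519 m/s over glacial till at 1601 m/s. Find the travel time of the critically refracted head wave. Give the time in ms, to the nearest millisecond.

t = x/V₂ + 2h·√(V₂²−V₁²)/(V₁V₂).
√(V₂²−V₁²) = √(1601²−519²) = 1514.5 m/s; delay term = 2·49.4·1514.5/(519·1601) = 0.18009 s.
t = 150.1/1601 + 0.18009 = 0.27384 s.

274 ms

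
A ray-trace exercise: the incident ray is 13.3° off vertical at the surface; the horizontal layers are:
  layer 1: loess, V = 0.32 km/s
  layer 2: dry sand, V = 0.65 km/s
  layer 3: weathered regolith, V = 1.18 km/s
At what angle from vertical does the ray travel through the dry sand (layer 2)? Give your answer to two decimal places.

27.86°

Ray parameter p = sin 13.3° / 0.32 = 7.1891e-01 s/km.
sin θ_2 = p·V_2 = 7.1891e-01 × 0.65 = 0.4673.
θ_2 = arcsin 0.4673 = 27.86°.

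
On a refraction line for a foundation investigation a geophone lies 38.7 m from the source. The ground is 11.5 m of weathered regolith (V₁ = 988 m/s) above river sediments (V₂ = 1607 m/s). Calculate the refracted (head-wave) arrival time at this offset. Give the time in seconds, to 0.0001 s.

θ_c = arcsin(V₁/V₂) = arcsin(988/1607) = 37.94°, cos θ_c = 0.7887.
Intercept time tᵢ = 2h cos θ_c / V₁ = 2·11.5·0.7887/988 = 0.01836 s.
t = x/V₂ + tᵢ = 38.7/1607 + 0.01836 = 0.04244 s.

0.0424 s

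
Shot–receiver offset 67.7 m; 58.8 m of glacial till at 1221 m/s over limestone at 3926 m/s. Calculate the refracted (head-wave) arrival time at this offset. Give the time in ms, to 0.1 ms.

θ_c = arcsin(V₁/V₂) = arcsin(1221/3926) = 18.12°, cos θ_c = 0.9504.
Intercept time tᵢ = 2h cos θ_c / V₁ = 2·58.8·0.9504/1221 = 0.09154 s.
t = x/V₂ + tᵢ = 67.7/3926 + 0.09154 = 0.10878 s.

108.8 ms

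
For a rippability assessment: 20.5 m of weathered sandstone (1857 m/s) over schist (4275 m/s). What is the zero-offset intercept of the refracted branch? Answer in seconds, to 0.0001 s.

0.0199 s

θ_c = arcsin(V₁/V₂) = arcsin(1857/4275) = 25.75°; cos θ_c = 0.9007.
tᵢ = 2h·cos θ_c / V₁ = 2·20.5·0.9007 / 1857 = 0.01989 s.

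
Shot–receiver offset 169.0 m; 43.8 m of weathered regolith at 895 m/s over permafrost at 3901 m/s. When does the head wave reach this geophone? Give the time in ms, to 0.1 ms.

θ_c = arcsin(V₁/V₂) = arcsin(895/3901) = 13.26°, cos θ_c = 0.9733.
Intercept time tᵢ = 2h cos θ_c / V₁ = 2·43.8·0.9733/895 = 0.09527 s.
t = x/V₂ + tᵢ = 169.0/3901 + 0.09527 = 0.13859 s.

138.6 ms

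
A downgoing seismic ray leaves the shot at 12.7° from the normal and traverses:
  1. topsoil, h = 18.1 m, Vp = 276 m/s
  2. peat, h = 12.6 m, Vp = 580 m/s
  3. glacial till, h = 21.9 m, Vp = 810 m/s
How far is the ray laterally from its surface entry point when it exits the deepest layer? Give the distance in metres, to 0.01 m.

29.14 m

Ray parameter p = sin 12.7° / 276 m/s = 7.9654e-04 s/m.
Layer 1: θ = 12.70°; offset = 18.1·tan 12.70° = 4.0790 m.
Layer 2: sin θ = p·580 = 0.4620 → θ = 27.52°; offset = 12.6·tan 27.52° = 6.5636 m.
Layer 3: sin θ = p·810 = 0.6452 → θ = 40.18°; offset = 21.9·tan 40.18° = 18.4943 m.
Summing the layer offsets gives 29.1369 m.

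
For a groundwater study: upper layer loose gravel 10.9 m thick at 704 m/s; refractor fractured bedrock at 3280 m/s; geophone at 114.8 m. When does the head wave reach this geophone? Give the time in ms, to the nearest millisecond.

θ_c = arcsin(V₁/V₂) = arcsin(704/3280) = 12.39°, cos θ_c = 0.9767.
Intercept time tᵢ = 2h cos θ_c / V₁ = 2·10.9·0.9767/704 = 0.03024 s.
t = x/V₂ + tᵢ = 114.8/3280 + 0.03024 = 0.06524 s.

65 ms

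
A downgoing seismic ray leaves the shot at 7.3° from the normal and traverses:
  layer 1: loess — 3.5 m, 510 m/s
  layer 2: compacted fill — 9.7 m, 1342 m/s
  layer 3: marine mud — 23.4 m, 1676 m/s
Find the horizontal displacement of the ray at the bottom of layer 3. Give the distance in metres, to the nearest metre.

Apply Snell's law at each interface; in layer i the horizontal offset is hᵢ·tan θᵢ.
Layer 1: θ = 7.30°; offset = 3.5·tan 7.30° = 0.448 m.
Layer 2: sin θ = 1342·sin 7.3°/510 = 0.3344, θ = 19.53°; offset = 9.7·tan 19.53° = 3.441 m.
Layer 3: sin θ = 1676·sin 7.3°/510 = 0.4176, θ = 24.68°; offset = 23.4·tan 24.68° = 10.754 m.
Total horizontal offset = 14.643 m.

15 m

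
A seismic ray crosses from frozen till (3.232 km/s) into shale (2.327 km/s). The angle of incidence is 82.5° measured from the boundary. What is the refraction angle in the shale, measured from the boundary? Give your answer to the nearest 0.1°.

Convert to the normal: θ₁ = 90° − 82.5° = 7.5°.
Snell's law: sin θ₂ = (V₂/V₁)·sin θ₁ = (2.327/3.232)·sin 7.5° = 0.0940.
θ₂ = sin⁻¹(0.0940) = 5.39° (from vertical).
From the interface: 90° − 5.39° = 84.61°.

84.6°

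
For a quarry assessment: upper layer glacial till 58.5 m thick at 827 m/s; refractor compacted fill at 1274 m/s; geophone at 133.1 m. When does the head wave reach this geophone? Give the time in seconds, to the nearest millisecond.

0.212 s

t = x/V₂ + 2h·√(V₂²−V₁²)/(V₁V₂).
√(V₂²−V₁²) = √(1274²−827²) = 969.1 m/s; delay term = 2·58.5·969.1/(827·1274) = 0.10762 s.
t = 133.1/1274 + 0.10762 = 0.21209 s.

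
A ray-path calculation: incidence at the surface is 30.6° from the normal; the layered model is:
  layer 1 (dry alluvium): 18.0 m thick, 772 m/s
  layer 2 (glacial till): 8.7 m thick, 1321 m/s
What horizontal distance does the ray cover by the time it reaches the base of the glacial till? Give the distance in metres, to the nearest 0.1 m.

26.1 m

Apply Snell's law at each interface; in layer i the horizontal offset is hᵢ·tan θᵢ.
Layer 1: θ = 30.60°; offset = 18.0·tan 30.60° = 10.645 m.
Layer 2: sin θ = 1321·sin 30.6°/772 = 0.8710, θ = 60.58°; offset = 8.7·tan 60.58° = 15.427 m.
Summing the layer offsets gives 26.072 m.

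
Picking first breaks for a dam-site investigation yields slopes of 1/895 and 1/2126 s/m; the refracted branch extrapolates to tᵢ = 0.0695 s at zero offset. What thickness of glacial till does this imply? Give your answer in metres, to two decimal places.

h = tᵢ·V₁·V₂ / (2·√(V₂²−V₁²)).
√(V₂²−V₁²) = √(2126² − 895²) = 1928.4 m/s.
h = 0.0695 s × 895 × 2126 / (2 × 1928.4) = 34.29 m.

34.29 m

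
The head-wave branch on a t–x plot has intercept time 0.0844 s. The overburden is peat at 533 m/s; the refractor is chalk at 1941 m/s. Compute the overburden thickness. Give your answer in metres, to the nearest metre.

θ_c = arcsin(533/1941) = 15.94°; cos θ_c = 0.9616.
tᵢ = 2h cos θ_c/V₁ ⇒ h = tᵢ·V₁/(2 cos θ_c) = 0.0844·533/(2·0.9616) = 23.39 m.

23 m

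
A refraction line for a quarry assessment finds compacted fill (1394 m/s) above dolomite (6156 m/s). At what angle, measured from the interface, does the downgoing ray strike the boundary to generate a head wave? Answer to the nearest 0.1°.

76.9°

Critical incidence: sin θ_c = V₁/V₂ = 1394/6156 = 0.2264.
θ_c = arcsin 0.2264 = 13.09°.
Measured from the interface: 90° − 13.09° = 76.91°.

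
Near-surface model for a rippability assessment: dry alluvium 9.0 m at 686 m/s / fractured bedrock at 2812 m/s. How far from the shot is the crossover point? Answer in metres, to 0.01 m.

θ_c = arcsin(686/2812) = 14.12°, so cos θ_c = 0.9698 and tᵢ = 2h cos θ_c/V₁ = 0.0254 s.
At crossover x/V₁ = x/V₂ + tᵢ ⇒ x = tᵢ/(1/V₁ − 1/V₂) = 0.02545/(1.4577e-03 − 3.5562e-04) = 23.09 m.

23.09 m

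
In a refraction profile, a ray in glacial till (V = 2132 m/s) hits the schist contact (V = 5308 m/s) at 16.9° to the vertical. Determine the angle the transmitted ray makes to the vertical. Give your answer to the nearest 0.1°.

46.4°

sin θ₁/V₁ = sin θ₂/V₂ ⇒ sin θ₂ = 5308·sin 16.9°/2132 = 5308·0.2907/2132 = 0.7238.
θ₂ = arcsin 0.7238 = 46.37° from the normal.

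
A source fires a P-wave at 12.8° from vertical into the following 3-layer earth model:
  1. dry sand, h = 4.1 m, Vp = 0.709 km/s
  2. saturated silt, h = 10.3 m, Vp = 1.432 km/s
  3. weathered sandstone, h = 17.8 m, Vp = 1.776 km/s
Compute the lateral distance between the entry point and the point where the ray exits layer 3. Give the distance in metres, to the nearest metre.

p = sin θ₁/V₁ = sin 12.8°/0.709 = 3.1248e-01 s/km is conserved through the stack.
Layer 1: θ = 12.80°; offset = 4.1·tan 12.80° = 0.931 m.
Layer 2: sin θ = p·1.432 = 0.4475 → θ = 26.58°; offset = 10.3·tan 26.58° = 5.154 m.
Layer 3: sin θ = p·1.776 = 0.5550 → θ = 33.71°; offset = 17.8·tan 33.71° = 11.875 m.
Total horizontal offset = 17.960 m.

18 m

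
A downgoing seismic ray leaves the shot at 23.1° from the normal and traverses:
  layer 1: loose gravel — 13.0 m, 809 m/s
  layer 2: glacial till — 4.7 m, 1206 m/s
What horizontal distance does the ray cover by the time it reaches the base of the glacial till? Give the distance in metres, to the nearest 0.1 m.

Apply Snell's law at each interface; in layer i the horizontal offset is hᵢ·tan θᵢ.
Layer 1: θ = 23.10°; offset = 13.0·tan 23.10° = 5.545 m.
Layer 2: sin θ = 1206·sin 23.1°/809 = 0.5849, θ = 35.79°; offset = 4.7·tan 35.79° = 3.389 m.
Total horizontal offset = 8.934 m.

8.9 m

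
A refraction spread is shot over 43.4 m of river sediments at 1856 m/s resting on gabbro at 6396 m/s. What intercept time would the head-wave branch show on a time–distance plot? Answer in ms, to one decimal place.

θ_c = arcsin(V₁/V₂) = arcsin(1856/6396) = 16.87°; cos θ_c = 0.9570.
tᵢ = 2h·cos θ_c / V₁ = 2·43.4·0.9570 / 1856 = 0.04475 s.

44.8 ms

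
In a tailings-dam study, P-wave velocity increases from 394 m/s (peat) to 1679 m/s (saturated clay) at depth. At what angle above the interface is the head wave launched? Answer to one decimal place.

At critical incidence the refracted ray runs along the interface (θ₂ = 90°), so sin θ_c = V₁/V₂.
θ_c = arcsin(394/1679) = arcsin 0.2347 = 13.57°.
Measured from the interface: 90° − 13.57° = 76.43°.

76.4°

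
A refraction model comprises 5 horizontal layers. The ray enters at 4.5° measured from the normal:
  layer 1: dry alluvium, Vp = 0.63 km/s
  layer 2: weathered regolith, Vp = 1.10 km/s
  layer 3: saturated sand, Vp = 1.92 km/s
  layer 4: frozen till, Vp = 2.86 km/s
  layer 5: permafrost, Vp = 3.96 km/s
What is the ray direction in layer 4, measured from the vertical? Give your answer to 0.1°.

Ray parameter p = sin 4.5° / 0.63 = 1.2454e-01 s/km.
sin θ_4 = p·V_4 = 1.2454e-01 × 2.86 = 0.3562.
θ_4 = arcsin 0.3562 = 20.87°.

20.9°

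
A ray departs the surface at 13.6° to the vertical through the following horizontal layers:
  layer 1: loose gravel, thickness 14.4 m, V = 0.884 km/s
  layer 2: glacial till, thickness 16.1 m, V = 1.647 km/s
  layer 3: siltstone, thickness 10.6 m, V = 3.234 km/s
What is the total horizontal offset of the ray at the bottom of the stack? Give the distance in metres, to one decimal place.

29.2 m

Apply Snell's law at each interface; in layer i the horizontal offset is hᵢ·tan θᵢ.
Layer 1: θ = 13.60°; offset = 14.4·tan 13.60° = 3.484 m.
Layer 2: sin θ = 1.647·sin 13.6°/0.884 = 0.4381, θ = 25.98°; offset = 16.1·tan 25.98° = 7.846 m.
Layer 3: sin θ = 3.234·sin 13.6°/0.884 = 0.8602, θ = 59.34°; offset = 10.6·tan 59.34° = 17.883 m.
Σ offsets = 29.213 m.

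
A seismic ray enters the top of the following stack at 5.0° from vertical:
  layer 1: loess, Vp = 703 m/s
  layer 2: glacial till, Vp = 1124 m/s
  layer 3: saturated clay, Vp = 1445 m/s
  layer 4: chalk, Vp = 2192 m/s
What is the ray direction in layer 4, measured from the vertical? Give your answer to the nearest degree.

Ray parameter p = sin 5.0° / 703 = 1.2398e-04 s/m.
sin θ_4 = p·V_4 = 1.2398e-04 × 2192 = 0.2718.
θ_4 = 15.77° from the vertical.

16°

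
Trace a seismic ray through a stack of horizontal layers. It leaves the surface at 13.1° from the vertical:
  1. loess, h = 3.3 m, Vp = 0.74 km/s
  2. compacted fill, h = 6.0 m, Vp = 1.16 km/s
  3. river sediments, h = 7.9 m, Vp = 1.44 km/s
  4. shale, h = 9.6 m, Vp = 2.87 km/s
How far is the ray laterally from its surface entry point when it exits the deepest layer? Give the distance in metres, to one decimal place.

p = sin θ₁/V₁ = sin 13.1°/0.74 = 3.0629e-01 s/km is conserved through the stack.
Layer 1: θ = 13.10°; offset = 3.3·tan 13.10° = 0.768 m.
Layer 2: sin θ = p·1.16 = 0.3553 → θ = 20.81°; offset = 6.0·tan 20.81° = 2.281 m.
Layer 3: sin θ = p·1.44 = 0.4411 → θ = 26.17°; offset = 7.9·tan 26.17° = 3.882 m.
Layer 4: sin θ = p·2.87 = 0.8790 → θ = 61.53°; offset = 9.6·tan 61.53° = 17.701 m.
Total horizontal offset = 24.631 m.

24.6 m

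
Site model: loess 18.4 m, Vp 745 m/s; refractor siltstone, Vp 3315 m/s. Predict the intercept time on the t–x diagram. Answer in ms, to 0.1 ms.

tᵢ = 2h·√(V₂²−V₁²)/(V₁V₂).
√(V₂²−V₁²) = √(3315²−745²) = 3230.2 m/s.
tᵢ = 2·18.4·3230.2/(745·3315) = 0.04813 s.

48.1 ms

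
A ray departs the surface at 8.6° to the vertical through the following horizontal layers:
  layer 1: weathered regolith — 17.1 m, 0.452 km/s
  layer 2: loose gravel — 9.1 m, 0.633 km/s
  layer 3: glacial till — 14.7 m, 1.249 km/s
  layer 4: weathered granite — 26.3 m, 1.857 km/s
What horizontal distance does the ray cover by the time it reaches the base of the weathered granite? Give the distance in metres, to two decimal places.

Ray parameter p = sin 8.6° / 0.452 km/s = 3.3083e-01 s/km.
Layer 1: θ = 8.60°; offset = 17.1·tan 8.60° = 2.5861 m.
Layer 2: sin θ = p·0.633 = 0.2094 → θ = 12.09°; offset = 9.1·tan 12.09° = 1.9489 m.
Layer 3: sin θ = p·1.249 = 0.4132 → θ = 24.41°; offset = 14.7·tan 24.41° = 6.6702 m.
Layer 4: sin θ = p·1.857 = 0.6144 → θ = 37.90°; offset = 26.3·tan 37.90° = 20.4776 m.
Total horizontal offset = 31.6828 m.

31.68 m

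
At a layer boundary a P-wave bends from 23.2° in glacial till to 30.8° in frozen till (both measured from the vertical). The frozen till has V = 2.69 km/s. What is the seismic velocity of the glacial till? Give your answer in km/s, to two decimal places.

2.07 km/s

sin 23.2° = 0.3939; sin 30.8° = 0.5120.
V₁ = V₂·(sin θ₁/sin θ₂) = 2.69·(0.3939/0.5120) = 2.07 km/s.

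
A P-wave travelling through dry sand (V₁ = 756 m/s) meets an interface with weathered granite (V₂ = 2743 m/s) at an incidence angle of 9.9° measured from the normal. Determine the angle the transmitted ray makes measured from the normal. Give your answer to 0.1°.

38.6°

Snell's law: sin θ₂ = (V₂/V₁)·sin θ₁ = (2743/756)·sin 9.9° = 0.6238.
θ₂ = sin⁻¹(0.6238) = 38.60° (from vertical).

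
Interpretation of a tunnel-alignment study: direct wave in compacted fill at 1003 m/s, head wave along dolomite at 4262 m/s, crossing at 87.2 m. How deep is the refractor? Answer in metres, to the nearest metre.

34 m

h = (x_cross/2)·√((V₂−V₁)/(V₂+V₁)).
(V₂−V₁)/(V₂+V₁) = (4262−1003)/(4262+1003) = 0.6190; √ = 0.7868.
h = (87.2/2)·0.7868 = 34.30 m.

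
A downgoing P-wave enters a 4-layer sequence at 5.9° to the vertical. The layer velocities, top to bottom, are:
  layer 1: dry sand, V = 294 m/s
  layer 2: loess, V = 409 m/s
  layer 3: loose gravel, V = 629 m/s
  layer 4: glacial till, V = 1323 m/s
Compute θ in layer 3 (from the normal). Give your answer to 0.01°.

12.70°

Snell's law across each interface conserves sin θ / V, so sin θ_3 = V_3·sin θ₁/V₁.
sin θ_3 = 629 × sin 5.9° / 294 = 0.2199.
θ_3 = 12.70° from the vertical.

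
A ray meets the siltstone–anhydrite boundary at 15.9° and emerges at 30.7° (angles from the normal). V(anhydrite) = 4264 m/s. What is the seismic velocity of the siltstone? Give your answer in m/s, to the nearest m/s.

2288 m/s

Snell's law: sin 15.9°/V₁ = sin 30.7°/V₂.
V₁ = V₂·sin 15.9°/sin 30.7° = 4264 × 0.5366 = 2288.08 m/s.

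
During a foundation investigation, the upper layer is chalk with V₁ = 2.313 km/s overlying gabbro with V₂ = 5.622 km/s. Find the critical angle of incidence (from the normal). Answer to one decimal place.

At critical incidence the refracted ray runs along the interface (θ₂ = 90°), so sin θ_c = V₁/V₂.
θ_c = arcsin(2.313/5.622) = arcsin 0.4114 = 24.29°.

24.3°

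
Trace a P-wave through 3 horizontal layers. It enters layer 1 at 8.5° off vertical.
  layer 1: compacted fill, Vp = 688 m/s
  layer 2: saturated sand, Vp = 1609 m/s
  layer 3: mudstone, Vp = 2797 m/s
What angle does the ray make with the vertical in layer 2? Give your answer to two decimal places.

20.22°

Ray parameter p = sin 8.5° / 688 = 2.1484e-04 s/m.
sin θ_2 = p·V_2 = 2.1484e-04 × 1609 = 0.3457.
θ_2 = arcsin 0.3457 = 20.22°.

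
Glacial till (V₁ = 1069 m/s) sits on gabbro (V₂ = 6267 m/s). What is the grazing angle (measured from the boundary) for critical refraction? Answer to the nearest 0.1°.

Critical incidence: sin θ_c = V₁/V₂ = 1069/6267 = 0.1706.
θ_c = arcsin 0.1706 = 9.82°.
Measured from the interface: 90° − 9.82° = 80.18°.

80.2°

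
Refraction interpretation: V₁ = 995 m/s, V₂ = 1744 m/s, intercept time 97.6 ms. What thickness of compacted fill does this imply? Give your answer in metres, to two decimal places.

59.12 m

h = tᵢ·V₁·V₂ / (2·√(V₂²−V₁²)).
√(V₂²−V₁²) = √(1744² − 995²) = 1432.3 m/s.
h = 0.0976 s × 995 × 1744 / (2 × 1432.3) = 59.12 m.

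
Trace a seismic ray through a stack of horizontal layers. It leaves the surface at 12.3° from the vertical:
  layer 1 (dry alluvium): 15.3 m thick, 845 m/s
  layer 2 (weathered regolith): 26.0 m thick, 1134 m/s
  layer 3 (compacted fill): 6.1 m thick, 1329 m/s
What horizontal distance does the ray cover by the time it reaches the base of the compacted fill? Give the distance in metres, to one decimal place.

Apply Snell's law at each interface; in layer i the horizontal offset is hᵢ·tan θᵢ.
Layer 1: θ = 12.30°; offset = 15.3·tan 12.30° = 3.336 m.
Layer 2: sin θ = 1134·sin 12.3°/845 = 0.2859, θ = 16.61°; offset = 26.0·tan 16.61° = 7.757 m.
Layer 3: sin θ = 1329·sin 12.3°/845 = 0.3351, θ = 19.58°; offset = 6.1·tan 19.58° = 2.169 m.
Σ offsets = 13.262 m.

13.3 m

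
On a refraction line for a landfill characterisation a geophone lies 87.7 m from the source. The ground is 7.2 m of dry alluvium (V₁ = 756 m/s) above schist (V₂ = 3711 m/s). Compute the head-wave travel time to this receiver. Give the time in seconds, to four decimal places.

θ_c = arcsin(V₁/V₂) = arcsin(756/3711) = 11.75°, cos θ_c = 0.9790.
Intercept time tᵢ = 2h cos θ_c / V₁ = 2·7.2·0.9790/756 = 0.01865 s.
t = x/V₂ + tᵢ = 87.7/3711 + 0.01865 = 0.04228 s.

0.0423 s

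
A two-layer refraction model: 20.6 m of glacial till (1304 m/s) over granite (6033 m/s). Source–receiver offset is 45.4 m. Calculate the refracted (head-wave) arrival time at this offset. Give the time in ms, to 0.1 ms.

38.4 ms

θ_c = arcsin(V₁/V₂) = arcsin(1304/6033) = 12.48°, cos θ_c = 0.9764.
Intercept time tᵢ = 2h cos θ_c / V₁ = 2·20.6·0.9764/1304 = 0.03085 s.
t = x/V₂ + tᵢ = 45.4/6033 + 0.03085 = 0.03837 s.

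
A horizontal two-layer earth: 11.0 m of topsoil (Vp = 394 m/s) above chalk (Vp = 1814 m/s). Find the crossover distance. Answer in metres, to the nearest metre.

27 m

x_cross = 2h·√((V₂+V₁)/(V₂−V₁)).
(V₂+V₁)/(V₂−V₁) = (1814+394)/(1814−394) = 1.5549; √ = 1.2470.
x_cross = 2·11.0·1.2470 = 27.43 m.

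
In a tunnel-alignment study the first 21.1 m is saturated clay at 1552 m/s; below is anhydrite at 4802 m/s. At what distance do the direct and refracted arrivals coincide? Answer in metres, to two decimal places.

θ_c = arcsin(1552/4802) = 18.86°, so cos θ_c = 0.9463 and tᵢ = 2h cos θ_c/V₁ = 0.0257 s.
At crossover x/V₁ = x/V₂ + tᵢ ⇒ x = tᵢ/(1/V₁ − 1/V₂) = 0.02573/(6.4433e-04 − 2.0825e-04) = 59.01 m.

59.01 m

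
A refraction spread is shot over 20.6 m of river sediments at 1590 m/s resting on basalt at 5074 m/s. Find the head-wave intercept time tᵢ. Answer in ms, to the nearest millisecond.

25 ms

θ_c = arcsin(V₁/V₂) = arcsin(1590/5074) = 18.26°; cos θ_c = 0.9496.
tᵢ = 2h·cos θ_c / V₁ = 2·20.6·0.9496 / 1590 = 0.02461 s.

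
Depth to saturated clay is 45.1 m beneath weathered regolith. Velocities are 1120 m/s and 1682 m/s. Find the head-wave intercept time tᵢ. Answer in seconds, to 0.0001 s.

tᵢ = 2h·√(V₂²−V₁²)/(V₁V₂).
√(V₂²−V₁²) = √(1682²−1120²) = 1254.9 m/s.
tᵢ = 2·45.1·1254.9/(1120·1682) = 0.06008 s.

0.0601 s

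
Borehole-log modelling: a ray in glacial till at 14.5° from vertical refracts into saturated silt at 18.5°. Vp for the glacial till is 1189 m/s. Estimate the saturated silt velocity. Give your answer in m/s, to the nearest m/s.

1507 m/s

sin 14.5° = 0.2504; sin 18.5° = 0.3173.
V₂ = V₁·(sin θ₂/sin θ₁) = 1189·(0.3173/0.2504) = 1506.81 m/s.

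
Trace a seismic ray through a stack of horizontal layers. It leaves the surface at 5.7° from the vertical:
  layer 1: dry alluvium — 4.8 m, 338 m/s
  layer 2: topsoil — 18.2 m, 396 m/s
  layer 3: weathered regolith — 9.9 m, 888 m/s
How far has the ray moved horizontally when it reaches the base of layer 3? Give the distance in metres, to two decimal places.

5.29 m

Apply Snell's law at each interface; in layer i the horizontal offset is hᵢ·tan θᵢ.
Layer 1: θ = 5.70°; offset = 4.8·tan 5.70° = 0.4791 m.
Layer 2: sin θ = 396·sin 5.7°/338 = 0.1164, θ = 6.68°; offset = 18.2·tan 6.68° = 2.1323 m.
Layer 3: sin θ = 888·sin 5.7°/338 = 0.2609, θ = 15.13°; offset = 9.9·tan 15.13° = 2.6760 m.
Σ offsets = 5.2873 m.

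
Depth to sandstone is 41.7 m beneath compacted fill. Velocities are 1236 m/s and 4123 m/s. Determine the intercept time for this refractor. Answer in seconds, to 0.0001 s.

tᵢ = 2h·√(V₂²−V₁²)/(V₁V₂).
√(V₂²−V₁²) = √(4123²−1236²) = 3933.4 m/s.
tᵢ = 2·41.7·3933.4/(1236·4123) = 0.06437 s.

0.0644 s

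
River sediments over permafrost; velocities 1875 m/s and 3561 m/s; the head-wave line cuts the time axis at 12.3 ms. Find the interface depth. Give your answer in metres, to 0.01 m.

13.56 m

θ_c = arcsin(1875/3561) = 31.77°; cos θ_c = 0.8502.
tᵢ = 2h cos θ_c/V₁ ⇒ h = tᵢ·V₁/(2 cos θ_c) = 0.0123·1875/(2·0.8502) = 13.56 m.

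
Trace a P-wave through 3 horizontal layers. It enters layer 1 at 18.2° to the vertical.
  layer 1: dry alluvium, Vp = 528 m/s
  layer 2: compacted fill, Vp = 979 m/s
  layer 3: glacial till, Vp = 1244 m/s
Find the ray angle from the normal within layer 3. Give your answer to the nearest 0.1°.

Snell's law across each interface conserves sin θ / V, so sin θ_3 = V_3·sin θ₁/V₁.
sin θ_3 = 1244 × sin 18.2° / 528 = 0.7359.
θ_3 = arcsin 0.7359 = 47.38°.

47.4°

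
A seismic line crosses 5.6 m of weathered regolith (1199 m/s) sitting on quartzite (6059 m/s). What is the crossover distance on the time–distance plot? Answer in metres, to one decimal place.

θ_c = arcsin(1199/6059) = 11.41°, so cos θ_c = 0.9802 and tᵢ = 2h cos θ_c/V₁ = 0.0092 s.
At crossover x/V₁ = x/V₂ + tᵢ ⇒ x = tᵢ/(1/V₁ − 1/V₂) = 0.00916/(8.3403e-04 − 1.6504e-04) = 13.69 m.

13.7 m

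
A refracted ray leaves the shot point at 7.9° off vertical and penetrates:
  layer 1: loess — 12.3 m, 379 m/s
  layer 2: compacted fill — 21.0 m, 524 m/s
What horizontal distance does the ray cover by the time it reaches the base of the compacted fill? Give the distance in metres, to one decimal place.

5.8 m

Ray parameter p = sin 7.9° / 379 m/s = 3.6265e-04 s/m.
Layer 1: θ = 7.90°; offset = 12.3·tan 7.90° = 1.707 m.
Layer 2: sin θ = p·524 = 0.1900 → θ = 10.95°; offset = 21.0·tan 10.95° = 4.065 m.
Summing the layer offsets gives 5.771 m.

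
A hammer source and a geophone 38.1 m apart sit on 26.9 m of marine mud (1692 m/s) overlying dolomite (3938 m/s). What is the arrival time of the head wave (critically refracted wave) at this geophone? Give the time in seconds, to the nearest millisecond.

t = x/V₂ + 2h·√(V₂²−V₁²)/(V₁V₂).
√(V₂²−V₁²) = √(3938²−1692²) = 3556.0 m/s; delay term = 2·26.9·3556.0/(1692·3938) = 0.02871 s.
t = 38.1/3938 + 0.02871 = 0.03839 s.

0.038 s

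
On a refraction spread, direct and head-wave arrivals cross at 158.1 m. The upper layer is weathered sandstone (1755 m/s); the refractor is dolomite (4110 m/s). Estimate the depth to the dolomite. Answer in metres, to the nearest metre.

50 m

h = (x_cross/2)·√((V₂−V₁)/(V₂+V₁)).
(V₂−V₁)/(V₂+V₁) = (4110−1755)/(4110+1755) = 0.4015; √ = 0.6337.
h = (158.1/2)·0.6337 = 50.09 m.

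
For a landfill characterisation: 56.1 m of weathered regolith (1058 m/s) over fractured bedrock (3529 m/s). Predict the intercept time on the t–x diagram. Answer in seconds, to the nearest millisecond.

tᵢ = 2h·√(V₂²−V₁²)/(V₁V₂).
√(V₂²−V₁²) = √(3529²−1058²) = 3366.7 m/s.
tᵢ = 2·56.1·3366.7/(1058·3529) = 0.10117 s.

0.101 s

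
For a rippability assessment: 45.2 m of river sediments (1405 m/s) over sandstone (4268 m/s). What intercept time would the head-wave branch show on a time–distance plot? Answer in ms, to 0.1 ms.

60.8 ms

tᵢ = 2h·√(V₂²−V₁²)/(V₁V₂).
√(V₂²−V₁²) = √(4268²−1405²) = 4030.1 m/s.
tᵢ = 2·45.2·4030.1/(1405·4268) = 0.06076 s.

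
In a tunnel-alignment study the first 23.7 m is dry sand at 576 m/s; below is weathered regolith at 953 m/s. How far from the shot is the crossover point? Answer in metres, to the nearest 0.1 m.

95.5 m

x_cross = 2h·√((V₂+V₁)/(V₂−V₁)).
(V₂+V₁)/(V₂−V₁) = (953+576)/(953−576) = 4.0557; √ = 2.0139.
x_cross = 2·23.7·2.0139 = 95.46 m.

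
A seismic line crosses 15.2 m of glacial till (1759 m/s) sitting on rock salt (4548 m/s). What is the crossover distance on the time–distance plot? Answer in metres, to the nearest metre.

θ_c = arcsin(1759/4548) = 22.75°, so cos θ_c = 0.9222 and tᵢ = 2h cos θ_c/V₁ = 0.0159 s.
At crossover x/V₁ = x/V₂ + tᵢ ⇒ x = tᵢ/(1/V₁ − 1/V₂) = 0.01594/(5.6850e-04 − 2.1988e-04) = 45.72 m.

46 m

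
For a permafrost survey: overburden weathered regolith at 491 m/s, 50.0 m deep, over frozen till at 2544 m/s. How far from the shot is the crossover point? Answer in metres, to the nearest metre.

θ_c = arcsin(491/2544) = 11.13°, so cos θ_c = 0.9812 and tᵢ = 2h cos θ_c/V₁ = 0.1998 s.
At crossover x/V₁ = x/V₂ + tᵢ ⇒ x = tᵢ/(1/V₁ − 1/V₂) = 0.19984/(2.0367e-03 − 3.9308e-04) = 121.59 m.

122 m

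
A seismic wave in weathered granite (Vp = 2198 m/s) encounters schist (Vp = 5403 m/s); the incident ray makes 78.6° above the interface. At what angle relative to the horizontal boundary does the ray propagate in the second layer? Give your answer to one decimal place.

Angle from the normal: 90° − 78.6° = 11.4°.
sin θ₁/V₁ = sin θ₂/V₂ ⇒ sin θ₂ = 5403·sin 11.4°/2198 = 5403·0.1977/2198 = 0.4859.
θ₂ = sin⁻¹(0.4859) = 29.07° (from vertical).
From the interface: 90° − 29.07° = 60.93°.

60.9°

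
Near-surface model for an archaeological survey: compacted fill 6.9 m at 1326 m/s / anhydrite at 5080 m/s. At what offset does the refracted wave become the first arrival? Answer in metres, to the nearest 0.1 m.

θ_c = arcsin(1326/5080) = 15.13°, so cos θ_c = 0.9653 and tᵢ = 2h cos θ_c/V₁ = 0.0100 s.
At crossover x/V₁ = x/V₂ + tᵢ ⇒ x = tᵢ/(1/V₁ − 1/V₂) = 0.01005/(7.5415e-04 − 1.9685e-04) = 18.03 m.

18.0 m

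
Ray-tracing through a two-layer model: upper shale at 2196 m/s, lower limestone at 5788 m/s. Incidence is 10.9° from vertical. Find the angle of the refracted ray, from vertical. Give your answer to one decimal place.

29.9°

Snell's law: sin θ₂ = (V₂/V₁)·sin θ₁ = (5788/2196)·sin 10.9° = 0.4984.
θ₂ = arcsin 0.4984 = 29.89° from the normal.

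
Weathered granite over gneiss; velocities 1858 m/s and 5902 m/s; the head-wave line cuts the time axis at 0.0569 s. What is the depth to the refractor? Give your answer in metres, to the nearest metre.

56 m

h = tᵢ·V₁·V₂ / (2·√(V₂²−V₁²)).
√(V₂²−V₁²) = √(5902² − 1858²) = 5601.9 m/s.
h = 0.0569 s × 1858 × 5902 / (2 × 5601.9) = 55.69 m.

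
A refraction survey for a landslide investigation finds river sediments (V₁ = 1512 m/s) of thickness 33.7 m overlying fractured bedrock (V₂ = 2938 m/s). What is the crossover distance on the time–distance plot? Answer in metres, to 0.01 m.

119.06 m

x_cross = 2h·√((V₂+V₁)/(V₂−V₁)).
(V₂+V₁)/(V₂−V₁) = (2938+1512)/(2938−1512) = 3.1206; √ = 1.7665.
x_cross = 2·33.7·1.7665 = 119.06 m.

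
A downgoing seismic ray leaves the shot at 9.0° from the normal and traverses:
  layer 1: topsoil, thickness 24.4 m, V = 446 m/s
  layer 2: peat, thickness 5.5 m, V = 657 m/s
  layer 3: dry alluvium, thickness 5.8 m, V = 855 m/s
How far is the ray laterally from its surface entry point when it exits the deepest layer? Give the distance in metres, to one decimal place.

7.0 m

p = sin θ₁/V₁ = sin 9.0°/446 = 3.5075e-04 s/m is conserved through the stack.
Layer 1: θ = 9.00°; offset = 24.4·tan 9.00° = 3.865 m.
Layer 2: sin θ = p·657 = 0.2304 → θ = 13.32°; offset = 5.5·tan 13.32° = 1.302 m.
Layer 3: sin θ = p·855 = 0.2999 → θ = 17.45°; offset = 5.8·tan 17.45° = 1.823 m.
Total horizontal offset = 6.990 m.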